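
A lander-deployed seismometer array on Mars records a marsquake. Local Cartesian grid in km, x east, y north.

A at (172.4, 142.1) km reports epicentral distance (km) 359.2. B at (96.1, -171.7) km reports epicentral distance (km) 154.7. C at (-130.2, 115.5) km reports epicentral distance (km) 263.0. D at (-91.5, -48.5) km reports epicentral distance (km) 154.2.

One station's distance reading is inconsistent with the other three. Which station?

D

Solve using three stations at a time. Using A, B, C (subtract circle equations pairwise → linear system) gives (x, y) ≈ (-54.5, -136.4).
Distances from that point to each station vs reported:
  A: calculated 359.2 vs reported 359.2 → residual 0.0 km
  B: calculated 154.7 vs reported 154.7 → residual 0.0 km
  C: calculated 263.0 vs reported 263.0 → residual 0.0 km
  D: calculated 95.3 vs reported 154.2 → residual 58.9 km
A, B, C are mutually consistent (residuals ≈ 0); D is off by 58.9 km.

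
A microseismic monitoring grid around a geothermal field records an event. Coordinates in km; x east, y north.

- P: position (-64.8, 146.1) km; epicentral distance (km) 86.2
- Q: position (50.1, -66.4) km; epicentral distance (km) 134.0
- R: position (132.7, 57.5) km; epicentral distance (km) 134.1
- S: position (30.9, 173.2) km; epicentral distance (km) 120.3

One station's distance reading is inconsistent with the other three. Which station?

Solve using three stations at a time. Using Q, R, S (subtract circle equations pairwise → linear system) gives (x, y) ≈ (-1.4, 57.3).
Distances from that point to each station vs reported:
  P: calculated 109.1 vs reported 86.2 → residual 22.9 km
  Q: calculated 134.0 vs reported 134.0 → residual 0.0 km
  R: calculated 134.1 vs reported 134.1 → residual 0.0 km
  S: calculated 120.3 vs reported 120.3 → residual 0.0 km
Q, R, S are mutually consistent (residuals ≈ 0); P is off by 22.9 km.

P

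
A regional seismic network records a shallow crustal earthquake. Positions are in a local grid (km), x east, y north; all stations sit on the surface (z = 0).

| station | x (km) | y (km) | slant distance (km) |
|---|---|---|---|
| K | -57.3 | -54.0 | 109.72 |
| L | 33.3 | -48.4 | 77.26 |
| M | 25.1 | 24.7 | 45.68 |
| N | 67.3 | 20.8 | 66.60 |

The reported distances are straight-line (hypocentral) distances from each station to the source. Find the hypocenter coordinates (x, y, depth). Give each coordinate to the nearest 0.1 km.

Each station gives a sphere (x−x_i)² + (y−y_i)² + z² = d_i² (stations at z=0).
Subtracting the K sphere from L and M: z² cancels, leaving linear equations in x and y:
181.2 x + 11.2 y = 3321.53
164.8 x + 157.4 y = 4992.63
Solving: x ≈ 17.503, y ≈ 13.394 km (keep extra digits for the depth step; rounded: 17.5, 13.4).
Then from the K sphere: z² = 109.72² − (x + 57.3)² − (y + 54.0)² with x = 17.503, y = 13.394, so z ≈ 43.601 ≈ 43.6 km.
Check against N (with the unrounded solution): distance 66.60 ≈ 66.60 km. ✓

(17.5, 13.4, 43.6)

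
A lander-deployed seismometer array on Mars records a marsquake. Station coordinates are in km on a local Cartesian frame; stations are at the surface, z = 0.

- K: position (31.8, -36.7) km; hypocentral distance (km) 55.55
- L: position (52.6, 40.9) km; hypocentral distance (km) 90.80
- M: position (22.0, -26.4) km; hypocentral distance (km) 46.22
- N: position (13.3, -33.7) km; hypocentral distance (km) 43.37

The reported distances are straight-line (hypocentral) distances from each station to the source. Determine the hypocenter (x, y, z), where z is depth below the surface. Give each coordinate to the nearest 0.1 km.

Each station gives a sphere (x−x_i)² + (y−y_i)² + z² = d_i² (stations at z=0).
Subtracting the K sphere from L and M: z² cancels, leaving linear equations in x and y:
41.6 x + 155.2 y = -3077.40
-19.6 x + 20.6 y = -227.66
Solving: x ≈ -7.198, y ≈ -17.899 km (keep extra digits for the depth step; rounded: -7.2, -17.9).
Then from the K sphere: z² = 55.55² − (x − 31.8)² − (y + 36.7)² with x = -7.198, y = -17.899, so z ≈ 34.806 ≈ 34.8 km.
Check against N (with the unrounded solution): distance 43.37 ≈ 43.37 km. ✓

(-7.2, -17.9, 34.8)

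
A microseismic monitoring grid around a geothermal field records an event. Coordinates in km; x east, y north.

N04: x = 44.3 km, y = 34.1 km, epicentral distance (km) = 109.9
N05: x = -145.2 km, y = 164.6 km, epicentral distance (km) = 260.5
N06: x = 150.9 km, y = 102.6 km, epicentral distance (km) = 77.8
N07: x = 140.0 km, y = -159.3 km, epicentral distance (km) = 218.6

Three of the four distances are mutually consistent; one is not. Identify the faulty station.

N04

Solve using three stations at a time. Using N05, N06, N07 (subtract circle equations pairwise → linear system) gives (x, y) ≈ (90.5, 53.6).
Distances from that point to each station vs reported:
  N04: calculated 50.1 vs reported 109.9 → residual 59.8 km
  N05: calculated 260.5 vs reported 260.5 → residual 0.0 km
  N06: calculated 77.8 vs reported 77.8 → residual 0.0 km
  N07: calculated 218.6 vs reported 218.6 → residual 0.0 km
N05, N06, N07 are mutually consistent (residuals ≈ 0); N04 is off by 59.8 km.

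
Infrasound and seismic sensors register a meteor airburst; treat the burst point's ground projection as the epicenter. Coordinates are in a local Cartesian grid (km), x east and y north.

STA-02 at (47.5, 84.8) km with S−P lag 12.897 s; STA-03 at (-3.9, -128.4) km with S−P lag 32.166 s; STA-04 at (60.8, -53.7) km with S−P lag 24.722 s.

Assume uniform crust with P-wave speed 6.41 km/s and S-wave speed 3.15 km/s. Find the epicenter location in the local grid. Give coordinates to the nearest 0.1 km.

-30.8 km east, 69.0 km north

Distance from S−P lag: d = Δt · v_P v_S / (v_P − v_S) = Δt · (6.41·3.15)/(6.41−3.15) ≈ 6.1937·Δt.
So d_STA-02 = 79.88, d_STA-03 = 199.23, d_STA-04 = 153.12 km.
Circle about each station: (x − 47.5)² + (y − 84.8)² = 79.88²; (x + 3.9)² + (y + 128.4)² = 199.23²; (x − 60.8)² + (y + 53.7)² = 153.12².
Subtracting the STA-02 equation from the STA-03 and STA-04 equations removes the quadratic terms:
-102.8 x − 426.4 y = -26257.30
26.6 x − 277.0 y = -19931.88
Solving the 2×2 system: x ≈ -30.8, y ≈ 69.0 km.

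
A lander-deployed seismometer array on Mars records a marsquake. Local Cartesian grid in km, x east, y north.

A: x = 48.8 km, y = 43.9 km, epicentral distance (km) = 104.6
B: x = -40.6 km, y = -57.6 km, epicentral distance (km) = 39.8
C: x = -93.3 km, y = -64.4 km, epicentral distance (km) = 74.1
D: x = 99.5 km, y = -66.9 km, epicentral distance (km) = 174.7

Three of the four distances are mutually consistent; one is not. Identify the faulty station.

Solve using three stations at a time. Using A, B, C (subtract circle equations pairwise → linear system) gives (x, y) ≈ (-35.4, -18.1).
Distances from that point to each station vs reported:
  A: calculated 104.6 vs reported 104.6 → residual 0.0 km
  B: calculated 39.8 vs reported 39.8 → residual 0.0 km
  C: calculated 74.1 vs reported 74.1 → residual 0.0 km
  D: calculated 143.5 vs reported 174.7 → residual 31.2 km
A, B, C are mutually consistent (residuals ≈ 0); D is off by 31.2 km.

D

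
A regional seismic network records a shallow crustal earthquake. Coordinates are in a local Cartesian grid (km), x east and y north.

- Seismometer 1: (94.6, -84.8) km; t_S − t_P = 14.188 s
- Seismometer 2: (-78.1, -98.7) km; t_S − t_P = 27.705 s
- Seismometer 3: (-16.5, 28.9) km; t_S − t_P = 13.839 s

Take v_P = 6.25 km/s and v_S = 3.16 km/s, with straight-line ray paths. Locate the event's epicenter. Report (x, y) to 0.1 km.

(67.7, 1.8)

Distance from S−P lag: d = Δt · v_P v_S / (v_P − v_S) = Δt · (6.25·3.16)/(6.25−3.16) ≈ 6.3916·Δt.
So d_Seismometer 1 = 90.68, d_Seismometer 2 = 177.08, d_Seismometer 3 = 88.45 km.
Circle about each station: (x − 94.6)² + (y + 84.8)² = 90.68²; (x + 78.1)² + (y + 98.7)² = 177.08²; (x + 16.5)² + (y − 28.9)² = 88.45².
Subtracting the Seismometer 1 equation from the Seismometer 2 and Seismometer 3 equations removes the quadratic terms:
-345.4 x − 27.8 y = -23433.36
-222.2 x + 227.4 y = -14633.28
Solving the 2×2 system: x ≈ 67.7, y ≈ 1.8 km.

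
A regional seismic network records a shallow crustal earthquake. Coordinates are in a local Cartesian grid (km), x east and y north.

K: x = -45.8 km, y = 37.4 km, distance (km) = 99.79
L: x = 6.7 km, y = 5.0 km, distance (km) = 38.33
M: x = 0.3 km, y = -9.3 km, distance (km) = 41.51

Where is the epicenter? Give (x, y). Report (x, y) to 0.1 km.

Circle about each station: (x + 45.8)² + (y − 37.4)² = 99.79²; (x − 6.7)² + (y − 5.0)² = 38.33²; (x − 0.3)² + (y + 9.3)² = 41.51².
Subtracting pairs of circle equations eliminates x²+y² and gives linear equations (the radical axes):
105.0 x − 64.8 y = 5062.35
92.2 x − 93.4 y = 4825.14
Solving the 2×2 system: x ≈ 41.8, y ≈ -10.4 km.

(41.8, -10.4)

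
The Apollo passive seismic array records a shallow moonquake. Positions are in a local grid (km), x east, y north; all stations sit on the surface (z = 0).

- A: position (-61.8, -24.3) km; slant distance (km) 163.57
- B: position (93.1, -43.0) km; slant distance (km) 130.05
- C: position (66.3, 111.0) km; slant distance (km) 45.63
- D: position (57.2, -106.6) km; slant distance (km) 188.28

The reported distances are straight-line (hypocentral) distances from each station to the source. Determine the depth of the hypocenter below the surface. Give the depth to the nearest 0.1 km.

Each station gives a sphere (x−x_i)² + (y−y_i)² + z² = d_i² (stations at z=0).
Subtracting the A sphere from B and C: z² cancels, leaving linear equations in x and y:
309.8 x − 37.4 y = 15949.02
256.2 x + 270.6 y = 36980.01
Solving: x ≈ 61.007, y ≈ 78.899 km (keep extra digits for the depth step; rounded: 61.0, 78.9).
Then from the A sphere: z² = 163.57² − (x + 61.8)² − (y + 24.3)² with x = 61.007, y = 78.899, so z ≈ 31.993 ≈ 32.0 km.

32.0 km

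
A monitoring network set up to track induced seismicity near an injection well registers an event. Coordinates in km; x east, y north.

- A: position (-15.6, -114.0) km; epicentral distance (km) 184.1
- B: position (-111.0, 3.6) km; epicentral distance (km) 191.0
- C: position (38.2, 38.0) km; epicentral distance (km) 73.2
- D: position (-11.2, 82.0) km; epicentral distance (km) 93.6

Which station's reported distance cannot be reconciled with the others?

Solve using three stations at a time. Using A, B, D (subtract circle equations pairwise → linear system) gives (x, y) ≈ (75.2, 46.1).
Distances from that point to each station vs reported:
  A: calculated 184.1 vs reported 184.1 → residual 0.0 km
  B: calculated 191.0 vs reported 191.0 → residual 0.0 km
  C: calculated 37.8 vs reported 73.2 → residual 35.4 km
  D: calculated 93.5 vs reported 93.6 → residual 0.1 km
A, B, D are mutually consistent (residuals ≈ 0); C is off by 35.4 km.

C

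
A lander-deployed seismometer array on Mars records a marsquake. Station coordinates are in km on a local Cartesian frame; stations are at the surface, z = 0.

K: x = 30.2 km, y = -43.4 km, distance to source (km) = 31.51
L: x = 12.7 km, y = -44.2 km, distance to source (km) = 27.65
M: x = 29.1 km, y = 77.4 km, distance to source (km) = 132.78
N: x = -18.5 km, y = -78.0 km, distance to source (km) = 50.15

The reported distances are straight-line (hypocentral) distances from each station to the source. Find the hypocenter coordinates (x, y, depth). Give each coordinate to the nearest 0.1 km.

x ≈ 15.3 km, y ≈ -52.0 km, depth ≈ 26.4 km

Each station gives a sphere (x−x_i)² + (y−y_i)² + z² = d_i² (stations at z=0).
Subtracting the K sphere from L and M: z² cancels, leaving linear equations in x and y:
-35.0 x − 1.6 y = -452.31
-2.2 x + 241.6 y = -12595.68
Solving: x ≈ 15.300, y ≈ -51.995 km (keep extra digits for the depth step; rounded: 15.3, -52.0).
Then from the K sphere: z² = 31.51² − (x − 30.2)² − (y + 43.4)² with x = 15.300, y = -51.995, so z ≈ 26.401 ≈ 26.4 km.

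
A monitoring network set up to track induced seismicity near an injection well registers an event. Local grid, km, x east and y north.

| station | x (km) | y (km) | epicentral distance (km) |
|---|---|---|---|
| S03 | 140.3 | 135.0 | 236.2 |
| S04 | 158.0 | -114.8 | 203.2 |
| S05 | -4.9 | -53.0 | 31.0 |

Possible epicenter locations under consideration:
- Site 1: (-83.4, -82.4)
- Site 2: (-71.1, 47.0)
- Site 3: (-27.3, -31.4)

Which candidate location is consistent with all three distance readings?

Site 3

For each candidate, compare |candidate − station| to the reported distance:
Site 1: residuals S03 75.7, S04 40.4, S05 52.8 → max 75.7 km
Site 2: residuals S03 7.2, S04 77.3, S05 88.9 → max 88.9 km
Site 3: residuals S03 0.0, S04 0.0, S05 0.1 → max 0.1 km
Only Site 3 has all residuals ≈ 0.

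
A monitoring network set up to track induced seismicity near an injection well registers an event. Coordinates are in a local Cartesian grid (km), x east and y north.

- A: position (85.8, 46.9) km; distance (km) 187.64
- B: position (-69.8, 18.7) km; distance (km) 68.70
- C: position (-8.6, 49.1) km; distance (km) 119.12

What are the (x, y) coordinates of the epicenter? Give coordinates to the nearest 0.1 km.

Circle about each station: (x − 85.8)² + (y − 46.9)² = 187.64²; (x + 69.8)² + (y − 18.7)² = 68.70²; (x + 8.6)² + (y − 49.1)² = 119.12².
Subtracting the A equation from the B and C equations removes the quadratic terms:
-311.2 x − 56.4 y = 26149.56
-188.8 x + 4.4 y = 13942.72
Solving the 2×2 system: x ≈ -75.0, y ≈ -49.8 km.

-75.0 km east, -49.8 km north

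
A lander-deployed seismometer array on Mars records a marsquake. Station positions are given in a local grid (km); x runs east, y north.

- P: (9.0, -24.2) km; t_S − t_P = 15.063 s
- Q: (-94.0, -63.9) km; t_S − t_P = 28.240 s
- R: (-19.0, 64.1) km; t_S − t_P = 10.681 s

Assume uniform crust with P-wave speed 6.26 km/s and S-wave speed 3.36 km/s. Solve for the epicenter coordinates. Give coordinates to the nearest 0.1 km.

(57.9, 73.5)

Distance from S−P lag: d = Δt · v_P v_S / (v_P − v_S) = Δt · (6.26·3.36)/(6.26−3.36) ≈ 7.2530·Δt.
So d_P = 109.25, d_Q = 204.82, d_R = 77.47 km.
Circle about each station: (x − 9.0)² + (y + 24.2)² = 109.25²; (x + 94.0)² + (y + 63.9)² = 204.82²; (x + 19.0)² + (y − 64.1)² = 77.47².
Subtracting pairs of circle equations eliminates x²+y² and gives linear equations (the radical axes):
-206.0 x − 79.4 y = -17763.10
-56.0 x + 176.6 y = 9737.13
Solving the 2×2 system: x ≈ 57.9, y ≈ 73.5 km.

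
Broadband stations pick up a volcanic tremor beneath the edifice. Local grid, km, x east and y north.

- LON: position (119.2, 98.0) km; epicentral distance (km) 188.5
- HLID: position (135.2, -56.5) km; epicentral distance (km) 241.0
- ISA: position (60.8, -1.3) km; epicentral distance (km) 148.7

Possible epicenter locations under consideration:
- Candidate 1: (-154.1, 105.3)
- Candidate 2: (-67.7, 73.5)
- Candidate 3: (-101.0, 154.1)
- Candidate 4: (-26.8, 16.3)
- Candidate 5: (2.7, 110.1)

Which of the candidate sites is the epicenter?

Candidate 2

For each candidate, compare |candidate − station| to the reported distance:
Candidate 1: residuals LON 84.9, HLID 90.5, ISA 91.2 → max 91.2 km
Candidate 2: residuals LON 0.0, HLID 0.0, ISA 0.0 → max 0.0 km
Candidate 3: residuals LON 38.7, HLID 75.5, ISA 75.6 → max 75.6 km
Candidate 4: residuals LON 21.2, HLID 63.4, ISA 59.3 → max 63.4 km
Candidate 5: residuals LON 71.4, HLID 28.1, ISA 23.1 → max 71.4 km
Only Candidate 2 has all residuals ≈ 0.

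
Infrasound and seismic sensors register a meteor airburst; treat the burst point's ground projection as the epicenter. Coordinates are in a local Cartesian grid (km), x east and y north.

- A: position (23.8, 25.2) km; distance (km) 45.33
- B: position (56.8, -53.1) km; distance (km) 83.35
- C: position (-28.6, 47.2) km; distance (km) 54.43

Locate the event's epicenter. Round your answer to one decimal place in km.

Circle about each station: (x − 23.8)² + (y − 25.2)² = 45.33²; (x − 56.8)² + (y + 53.1)² = 83.35²; (x + 28.6)² + (y − 47.2)² = 54.43².
Subtracting pairs of circle equations eliminates x²+y² and gives linear equations (the radical axes):
66.0 x − 156.6 y = -48.04
-104.8 x + 44.0 y = 936.50
Solving the 2×2 system: x ≈ -10.7, y ≈ -4.2 km.

(-10.7, -4.2)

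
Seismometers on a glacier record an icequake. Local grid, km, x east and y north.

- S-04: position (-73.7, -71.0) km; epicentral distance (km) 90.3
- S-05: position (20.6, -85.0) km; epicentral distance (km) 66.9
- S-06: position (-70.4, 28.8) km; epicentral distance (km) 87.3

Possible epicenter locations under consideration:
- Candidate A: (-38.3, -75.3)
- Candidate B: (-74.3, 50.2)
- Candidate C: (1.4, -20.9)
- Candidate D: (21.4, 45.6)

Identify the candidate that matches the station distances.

For each candidate, compare |candidate − station| to the reported distance:
Candidate A: residuals S-04 54.6, S-05 7.2, S-06 21.6 → max 54.6 km
Candidate B: residuals S-04 30.9, S-05 98.3, S-06 65.5 → max 98.3 km
Candidate C: residuals S-04 0.0, S-05 0.0, S-06 0.0 → max 0.0 km
Candidate D: residuals S-04 60.2, S-05 63.7, S-06 6.0 → max 63.7 km
Only Candidate C has all residuals ≈ 0.

Candidate C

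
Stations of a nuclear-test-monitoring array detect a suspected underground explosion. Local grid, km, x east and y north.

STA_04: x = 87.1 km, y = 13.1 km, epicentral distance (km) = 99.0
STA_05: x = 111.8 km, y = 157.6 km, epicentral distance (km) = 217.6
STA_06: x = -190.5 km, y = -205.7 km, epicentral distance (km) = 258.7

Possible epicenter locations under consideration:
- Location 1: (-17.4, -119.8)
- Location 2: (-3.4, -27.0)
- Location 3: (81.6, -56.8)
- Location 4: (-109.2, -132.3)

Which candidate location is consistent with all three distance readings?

Location 2

For each candidate, compare |candidate − station| to the reported distance:
Location 1: residuals STA_04 70.1, STA_05 88.4, STA_06 65.5 → max 88.4 km
Location 2: residuals STA_04 0.0, STA_05 0.0, STA_06 0.0 → max 0.0 km
Location 3: residuals STA_04 28.9, STA_05 1.1, STA_06 51.5 → max 51.5 km
Location 4: residuals STA_04 145.3, STA_05 146.9, STA_06 149.2 → max 149.2 km
Only Location 2 has all residuals ≈ 0.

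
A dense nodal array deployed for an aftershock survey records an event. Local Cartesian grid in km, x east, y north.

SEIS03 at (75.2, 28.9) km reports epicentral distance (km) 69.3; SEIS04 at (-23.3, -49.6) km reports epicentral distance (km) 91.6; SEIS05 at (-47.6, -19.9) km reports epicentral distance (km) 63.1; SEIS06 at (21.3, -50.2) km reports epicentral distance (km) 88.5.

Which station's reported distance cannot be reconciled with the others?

Solve using three stations at a time. Using SEIS03, SEIS04, SEIS06 (subtract circle equations pairwise → linear system) gives (x, y) ≈ (6.4, 37.0).
Distances from that point to each station vs reported:
  SEIS03: calculated 69.2 vs reported 69.3 → residual 0.1 km
  SEIS04: calculated 91.6 vs reported 91.6 → residual 0.0 km
  SEIS05: calculated 78.5 vs reported 63.1 → residual 15.4 km
  SEIS06: calculated 88.5 vs reported 88.5 → residual 0.0 km
SEIS03, SEIS04, SEIS06 are mutually consistent (residuals ≈ 0); SEIS05 is off by 15.4 km.

SEIS05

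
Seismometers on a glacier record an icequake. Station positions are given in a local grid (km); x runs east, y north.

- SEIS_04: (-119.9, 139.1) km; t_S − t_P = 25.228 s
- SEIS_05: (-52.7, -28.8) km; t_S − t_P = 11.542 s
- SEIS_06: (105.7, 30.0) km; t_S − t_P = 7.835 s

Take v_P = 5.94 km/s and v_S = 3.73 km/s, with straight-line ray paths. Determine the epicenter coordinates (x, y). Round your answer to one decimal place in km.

x ≈ 62.8 km, y ≈ -35.8 km

Distance from S−P lag: d = Δt · v_P v_S / (v_P − v_S) = Δt · (5.94·3.73)/(5.94−3.73) ≈ 10.0254·Δt.
So d_SEIS_04 = 252.92, d_SEIS_05 = 115.71, d_SEIS_06 = 78.55 km.
Circle about each station: (x + 119.9)² + (y − 139.1)² = 252.92²; (x + 52.7)² + (y + 28.8)² = 115.71²; (x − 105.7)² + (y − 30.0)² = 78.55².
Subtracting the SEIS_04 equation from the SEIS_05 and SEIS_06 equations removes the quadratic terms:
134.4 x − 335.8 y = 20461.63
451.2 x − 218.2 y = 36146.09
Solving the 2×2 system: x ≈ 62.8, y ≈ -35.8 km.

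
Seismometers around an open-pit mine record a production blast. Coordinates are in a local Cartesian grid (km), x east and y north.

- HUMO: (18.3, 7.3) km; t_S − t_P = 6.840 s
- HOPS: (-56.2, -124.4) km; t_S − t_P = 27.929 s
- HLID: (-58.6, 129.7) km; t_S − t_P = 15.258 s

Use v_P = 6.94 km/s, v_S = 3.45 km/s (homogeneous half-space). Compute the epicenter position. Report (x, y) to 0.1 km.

Distance from S−P lag: d = Δt · v_P v_S / (v_P − v_S) = Δt · (6.94·3.45)/(6.94−3.45) ≈ 6.8605·Δt.
So d_HUMO = 46.93, d_HOPS = 191.61, d_HLID = 104.68 km.
Circle about each station: (x − 18.3)² + (y − 7.3)² = 46.93²; (x + 56.2)² + (y + 124.4)² = 191.61²; (x + 58.6)² + (y − 129.7)² = 104.68².
Subtracting pairs of circle equations eliminates x²+y² and gives linear equations (the radical axes):
-149.0 x − 263.4 y = -16266.35
-153.8 x + 244.8 y = 11112.39
Solving the 2×2 system: x ≈ 13.7, y ≈ 54.0 km.

(13.7, 54.0)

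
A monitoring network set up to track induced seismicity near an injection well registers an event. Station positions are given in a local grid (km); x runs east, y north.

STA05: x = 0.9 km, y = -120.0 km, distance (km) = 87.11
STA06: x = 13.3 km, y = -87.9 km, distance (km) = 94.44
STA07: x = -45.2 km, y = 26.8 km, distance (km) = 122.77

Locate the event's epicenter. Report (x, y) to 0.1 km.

Circle about each station: (x − 0.9)² + (y + 120.0)² = 87.11²; (x − 13.3)² + (y + 87.9)² = 94.44²; (x + 45.2)² + (y − 26.8)² = 122.77².
Subtracting pairs of circle equations eliminates x²+y² and gives linear equations (the radical axes):
24.8 x + 64.2 y = -7828.27
-92.2 x + 293.6 y = -19123.85
Solving the 2×2 system: x ≈ -81.1, y ≈ -90.6 km.
Check against STA05 (with the unrounded x, y): √((x − 0.9)²+(y + 120.0)²) = 87.11 ≈ 87.11 km. ✓

(-81.1, -90.6)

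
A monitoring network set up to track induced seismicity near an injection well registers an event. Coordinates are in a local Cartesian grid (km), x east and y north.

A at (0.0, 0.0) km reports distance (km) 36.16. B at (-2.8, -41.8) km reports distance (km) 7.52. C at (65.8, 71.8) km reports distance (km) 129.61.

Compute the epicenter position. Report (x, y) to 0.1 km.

x ≈ -6.9 km, y ≈ -35.5 km

Circle about each station: x² + y² = 36.16²; (x + 2.8)² + (y + 41.8)² = 7.52²; (x − 65.8)² + (y − 71.8)² = 129.61².
Subtracting the A equation from the B and C equations removes the quadratic terms:
-5.6 x − 83.6 y = 3006.08
131.6 x + 143.6 y = -6006.33
Solving the 2×2 system: x ≈ -6.9, y ≈ -35.5 km.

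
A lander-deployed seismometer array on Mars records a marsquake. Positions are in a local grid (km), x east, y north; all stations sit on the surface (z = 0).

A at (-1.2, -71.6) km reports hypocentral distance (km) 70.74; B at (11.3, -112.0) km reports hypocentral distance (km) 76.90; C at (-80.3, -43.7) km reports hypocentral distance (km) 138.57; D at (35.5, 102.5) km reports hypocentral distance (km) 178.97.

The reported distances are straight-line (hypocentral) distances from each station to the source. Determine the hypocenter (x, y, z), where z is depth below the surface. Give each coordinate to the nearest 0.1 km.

Each station gives a sphere (x−x_i)² + (y−y_i)² + z² = d_i² (stations at z=0).
Subtracting the A sphere from B and C: z² cancels, leaving linear equations in x and y:
25.0 x − 80.8 y = 6634.23
-158.2 x + 55.8 y = -10967.72
Solving: x ≈ 45.313, y ≈ -68.087 km (keep extra digits for the depth step; rounded: 45.3, -68.1).
Then from the A sphere: z² = 70.74² − (x + 1.2)² − (y + 71.6)² with x = 45.313, y = -68.087, so z ≈ 53.182 ≈ 53.2 km.

(45.3, -68.1, 53.2)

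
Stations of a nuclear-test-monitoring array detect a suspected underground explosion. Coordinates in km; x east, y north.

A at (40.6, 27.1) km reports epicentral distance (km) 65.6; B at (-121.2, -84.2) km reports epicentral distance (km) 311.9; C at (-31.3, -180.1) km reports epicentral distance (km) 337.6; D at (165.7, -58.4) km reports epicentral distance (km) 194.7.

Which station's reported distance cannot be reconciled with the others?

Solve using three stations at a time. Using B, C, D (subtract circle equations pairwise → linear system) gives (x, y) ≈ (107.9, 127.5).
Distances from that point to each station vs reported:
  A: calculated 120.8 vs reported 65.6 → residual 55.2 km
  B: calculated 311.9 vs reported 311.9 → residual 0.0 km
  C: calculated 337.6 vs reported 337.6 → residual 0.0 km
  D: calculated 194.7 vs reported 194.7 → residual 0.0 km
B, C, D are mutually consistent (residuals ≈ 0); A is off by 55.2 km.

A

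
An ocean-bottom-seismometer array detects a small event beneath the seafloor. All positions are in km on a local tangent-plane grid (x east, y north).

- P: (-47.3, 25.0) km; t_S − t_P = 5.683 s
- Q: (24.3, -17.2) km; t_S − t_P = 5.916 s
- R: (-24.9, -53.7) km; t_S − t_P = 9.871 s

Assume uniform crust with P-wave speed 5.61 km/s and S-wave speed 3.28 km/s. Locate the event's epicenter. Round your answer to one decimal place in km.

Distance from S−P lag: d = Δt · v_P v_S / (v_P − v_S) = Δt · (5.61·3.28)/(5.61−3.28) ≈ 7.8973·Δt.
So d_P = 44.88, d_Q = 46.72, d_R = 77.95 km.
Circle about each station: (x + 47.3)² + (y − 25.0)² = 44.88²; (x − 24.3)² + (y + 17.2)² = 46.72²; (x + 24.9)² + (y + 53.7)² = 77.95².
Subtracting the P equation from the Q and R equations removes the quadratic terms:
143.2 x − 84.4 y = -2144.50
44.8 x − 157.4 y = -3420.58
Solving the 2×2 system: x ≈ -2.6, y ≈ 21.0 km.

-2.6 km east, 21.0 km north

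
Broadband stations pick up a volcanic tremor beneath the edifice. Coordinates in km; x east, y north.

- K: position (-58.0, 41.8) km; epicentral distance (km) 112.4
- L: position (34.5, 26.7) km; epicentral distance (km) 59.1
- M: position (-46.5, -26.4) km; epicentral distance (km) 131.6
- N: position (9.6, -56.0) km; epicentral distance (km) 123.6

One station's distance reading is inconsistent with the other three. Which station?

Solve using three stations at a time. Using K, M, N (subtract circle equations pairwise → linear system) gives (x, y) ≈ (53.0, 59.8).
Distances from that point to each station vs reported:
  K: calculated 112.5 vs reported 112.4 → residual 0.1 km
  L: calculated 37.9 vs reported 59.1 → residual 21.2 km
  M: calculated 131.7 vs reported 131.6 → residual 0.1 km
  N: calculated 123.7 vs reported 123.6 → residual 0.1 km
K, M, N are mutually consistent (residuals ≈ 0); L is off by 21.2 km.

L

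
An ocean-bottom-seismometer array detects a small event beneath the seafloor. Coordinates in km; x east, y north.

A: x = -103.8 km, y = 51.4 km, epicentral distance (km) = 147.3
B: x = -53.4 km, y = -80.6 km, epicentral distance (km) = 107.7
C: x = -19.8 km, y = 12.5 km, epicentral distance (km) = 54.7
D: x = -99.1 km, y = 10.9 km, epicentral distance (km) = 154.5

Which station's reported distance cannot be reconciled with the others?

D

Solve using three stations at a time. Using A, B, C (subtract circle equations pairwise → linear system) gives (x, y) ≈ (29.4, -11.6).
Distances from that point to each station vs reported:
  A: calculated 147.3 vs reported 147.3 → residual 0.0 km
  B: calculated 107.7 vs reported 107.7 → residual 0.0 km
  C: calculated 54.8 vs reported 54.7 → residual 0.1 km
  D: calculated 130.4 vs reported 154.5 → residual 24.1 km
A, B, C are mutually consistent (residuals ≈ 0); D is off by 24.1 km.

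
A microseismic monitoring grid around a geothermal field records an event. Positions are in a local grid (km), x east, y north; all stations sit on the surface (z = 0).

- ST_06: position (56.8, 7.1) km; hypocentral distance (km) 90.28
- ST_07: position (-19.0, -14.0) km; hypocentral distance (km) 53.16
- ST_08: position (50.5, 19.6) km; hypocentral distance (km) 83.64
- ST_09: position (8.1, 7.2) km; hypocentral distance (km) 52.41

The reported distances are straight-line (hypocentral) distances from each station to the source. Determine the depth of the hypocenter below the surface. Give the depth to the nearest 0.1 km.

Each station gives a sphere (x−x_i)² + (y−y_i)² + z² = d_i² (stations at z=0).
Subtracting the ST_06 sphere from ST_07 and ST_08: z² cancels, leaving linear equations in x and y:
-151.6 x − 42.2 y = 2604.84
-12.6 x + 25.0 y = 812.59
Solving: x ≈ -23.003, y ≈ 20.910 km (keep extra digits for the depth step; rounded: -23.0, 20.9).
Then from the ST_06 sphere: z² = 90.28² − (x − 56.8)² − (y − 7.1)² with x = -23.003, y = 20.910, so z ≈ 39.890 ≈ 39.9 km.
Check against ST_09 (with the unrounded solution): distance 52.41 ≈ 52.41 km. ✓

z ≈ 39.9 km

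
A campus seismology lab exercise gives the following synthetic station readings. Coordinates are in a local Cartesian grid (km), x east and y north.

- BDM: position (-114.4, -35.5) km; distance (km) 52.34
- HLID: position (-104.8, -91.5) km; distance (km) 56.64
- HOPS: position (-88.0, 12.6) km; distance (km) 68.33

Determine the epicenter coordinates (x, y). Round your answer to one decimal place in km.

-64.6 km east, -51.6 km north

Circle about each station: (x + 114.4)² + (y + 35.5)² = 52.34²; (x + 104.8)² + (y + 91.5)² = 56.64²; (x + 88.0)² + (y − 12.6)² = 68.33².
Subtracting pairs of circle equations eliminates x²+y² and gives linear equations (the radical axes):
19.2 x − 112.0 y = 4539.07
52.8 x + 96.2 y = -8374.36
Solving the 2×2 system: x ≈ -64.6, y ≈ -51.6 km.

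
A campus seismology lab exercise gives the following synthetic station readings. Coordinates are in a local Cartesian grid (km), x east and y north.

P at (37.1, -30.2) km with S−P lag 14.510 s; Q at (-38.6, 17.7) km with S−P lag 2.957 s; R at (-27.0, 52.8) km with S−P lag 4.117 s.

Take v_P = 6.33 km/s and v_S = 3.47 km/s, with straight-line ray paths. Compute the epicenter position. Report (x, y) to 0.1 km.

x ≈ -53.2 km, y ≈ 35.1 km

Distance from S−P lag: d = Δt · v_P v_S / (v_P − v_S) = Δt · (6.33·3.47)/(6.33−3.47) ≈ 7.6801·Δt.
So d_P = 111.44, d_Q = 22.71, d_R = 31.62 km.
Circle about each station: (x − 37.1)² + (y + 30.2)² = 111.44²; (x + 38.6)² + (y − 17.7)² = 22.71²; (x + 27.0)² + (y − 52.8)² = 31.62².
Subtracting pairs of circle equations eliminates x²+y² and gives linear equations (the radical axes):
-151.4 x + 95.8 y = 11417.93
-128.2 x + 166.0 y = 12647.44
Solving the 2×2 system: x ≈ -53.2, y ≈ 35.1 km.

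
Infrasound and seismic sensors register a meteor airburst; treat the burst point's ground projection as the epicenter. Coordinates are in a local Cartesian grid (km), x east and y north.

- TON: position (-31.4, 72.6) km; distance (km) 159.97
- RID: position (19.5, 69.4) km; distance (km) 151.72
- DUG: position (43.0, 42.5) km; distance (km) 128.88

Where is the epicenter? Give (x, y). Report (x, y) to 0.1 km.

Circle about each station: (x + 31.4)² + (y − 72.6)² = 159.97²; (x − 19.5)² + (y − 69.4)² = 151.72²; (x − 43.0)² + (y − 42.5)² = 128.88².
Subtracting the TON equation from the RID and DUG equations removes the quadratic terms:
101.8 x − 6.4 y = 1511.33
148.8 x − 60.2 y = 6378.88
Solving the 2×2 system: x ≈ 9.7, y ≈ -82.0 km.
Check against TON (with the unrounded x, y): √((x + 31.4)²+(y − 72.6)²) = 159.98 ≈ 159.97 km. ✓

9.7 km east, -82.0 km north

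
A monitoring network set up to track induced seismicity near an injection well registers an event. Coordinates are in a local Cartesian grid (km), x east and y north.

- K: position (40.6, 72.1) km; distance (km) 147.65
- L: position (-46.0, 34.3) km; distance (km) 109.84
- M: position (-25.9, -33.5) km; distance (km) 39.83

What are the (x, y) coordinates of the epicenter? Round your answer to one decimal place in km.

Circle about each station: (x − 40.6)² + (y − 72.1)² = 147.65²; (x + 46.0)² + (y − 34.3)² = 109.84²; (x + 25.9)² + (y + 33.5)² = 39.83².
Subtracting the K equation from the L and M equations removes the quadratic terms:
-173.2 x − 75.6 y = 6181.42
-133.0 x − 211.2 y = 15160.38
Solving the 2×2 system: x ≈ -6.0, y ≈ -68.0 km.
Check against K (with the unrounded x, y): √((x − 40.6)²+(y − 72.1)²) = 147.65 ≈ 147.65 km. ✓

-6.0 km east, -68.0 km north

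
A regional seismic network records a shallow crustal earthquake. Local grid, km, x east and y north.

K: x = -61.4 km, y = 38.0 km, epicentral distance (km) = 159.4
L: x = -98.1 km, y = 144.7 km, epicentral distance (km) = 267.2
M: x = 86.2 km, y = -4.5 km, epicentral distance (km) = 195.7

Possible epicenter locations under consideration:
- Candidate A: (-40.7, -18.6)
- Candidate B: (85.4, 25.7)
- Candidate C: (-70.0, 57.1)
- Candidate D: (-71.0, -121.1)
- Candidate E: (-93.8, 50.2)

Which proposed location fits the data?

For each candidate, compare |candidate − station| to the reported distance:
Candidate A: residuals K 99.1, L 94.1, M 68.0 → max 99.1 km
Candidate B: residuals K 12.1, L 48.5, M 165.5 → max 165.5 km
Candidate C: residuals K 138.5, L 175.2, M 27.8 → max 175.2 km
Candidate D: residuals K 0.0, L 0.0, M 0.0 → max 0.0 km
Candidate E: residuals K 124.8, L 172.6, M 7.6 → max 172.6 km
Only Candidate D has all residuals ≈ 0.

Candidate D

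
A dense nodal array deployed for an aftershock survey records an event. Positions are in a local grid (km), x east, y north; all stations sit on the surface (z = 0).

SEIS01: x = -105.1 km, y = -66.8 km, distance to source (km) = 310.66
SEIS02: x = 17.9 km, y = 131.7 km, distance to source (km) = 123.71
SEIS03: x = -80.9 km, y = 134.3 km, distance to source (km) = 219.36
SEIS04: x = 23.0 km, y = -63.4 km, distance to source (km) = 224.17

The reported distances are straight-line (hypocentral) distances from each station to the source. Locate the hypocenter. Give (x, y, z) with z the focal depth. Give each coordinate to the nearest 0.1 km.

x ≈ 134.4 km, y ≈ 126.7 km, depth ≈ 41.3 km

Each station gives a sphere (x−x_i)² + (y−y_i)² + z² = d_i² (stations at z=0).
Subtracting the SEIS01 sphere from SEIS02 and SEIS03: z² cancels, leaving linear equations in x and y:
246.0 x + 397.0 y = 83362.52
48.4 x + 402.2 y = 57463.88
Solving: x ≈ 134.400, y ≈ 126.700 km (keep extra digits for the depth step; rounded: 134.4, 126.7).
Then from the SEIS01 sphere: z² = 310.66² − (x + 105.1)² − (y + 66.8)² with x = 134.400, y = 126.700, so z ≈ 41.317 ≈ 41.3 km.
Check against SEIS04 (with the unrounded solution): distance 224.18 ≈ 224.17 km. ✓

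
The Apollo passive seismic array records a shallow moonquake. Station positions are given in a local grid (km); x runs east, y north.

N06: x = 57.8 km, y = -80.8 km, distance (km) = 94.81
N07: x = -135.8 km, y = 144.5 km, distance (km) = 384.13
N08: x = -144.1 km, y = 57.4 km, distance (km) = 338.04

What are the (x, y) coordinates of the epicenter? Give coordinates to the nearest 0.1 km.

Circle about each station: (x − 57.8)² + (y + 80.8)² = 94.81²; (x + 135.8)² + (y − 144.5)² = 384.13²; (x + 144.1)² + (y − 57.4)² = 338.04².
Subtracting the N06 equation from the N07 and N08 equations removes the quadratic terms:
-387.2 x + 450.6 y = -109114.51
-403.8 x + 276.4 y = -91092.02
Solving the 2×2 system: x ≈ 145.3, y ≈ -117.3 km.

x ≈ 145.3 km, y ≈ -117.3 km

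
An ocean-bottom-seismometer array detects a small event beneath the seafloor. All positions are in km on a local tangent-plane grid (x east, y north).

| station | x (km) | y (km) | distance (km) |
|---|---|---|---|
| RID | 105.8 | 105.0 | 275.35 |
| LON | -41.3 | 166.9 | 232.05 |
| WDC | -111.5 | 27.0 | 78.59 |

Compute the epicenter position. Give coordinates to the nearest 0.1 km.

-121.1 km east, -51.0 km north

Circle about each station: (x − 105.8)² + (y − 105.0)² = 275.35²; (x + 41.3)² + (y − 166.9)² = 232.05²; (x + 111.5)² + (y − 27.0)² = 78.59².
Subtracting the RID equation from the LON and WDC equations removes the quadratic terms:
-294.2 x + 123.8 y = 29313.08
-434.6 x − 156.0 y = 60583.84
Solving the 2×2 system: x ≈ -121.1, y ≈ -51.0 km.
Check against RID (with the unrounded x, y): √((x − 105.8)²+(y − 105.0)²) = 275.35 ≈ 275.35 km. ✓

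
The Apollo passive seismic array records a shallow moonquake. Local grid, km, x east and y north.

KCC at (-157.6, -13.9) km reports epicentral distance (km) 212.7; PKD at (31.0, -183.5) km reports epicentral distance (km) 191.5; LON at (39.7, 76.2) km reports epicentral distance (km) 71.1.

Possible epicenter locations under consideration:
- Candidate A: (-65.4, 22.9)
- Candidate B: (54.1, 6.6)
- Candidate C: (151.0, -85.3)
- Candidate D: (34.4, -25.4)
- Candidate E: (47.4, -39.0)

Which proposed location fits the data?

Candidate B

For each candidate, compare |candidate − station| to the reported distance:
Candidate A: residuals KCC 113.4, PKD 36.3, LON 46.7 → max 113.4 km
Candidate B: residuals KCC 0.0, PKD 0.0, LON 0.0 → max 0.0 km
Candidate C: residuals KCC 104.1, PKD 36.4, LON 125.0 → max 125.0 km
Candidate D: residuals KCC 20.4, PKD 33.4, LON 30.6 → max 33.4 km
Candidate E: residuals KCC 6.2, PKD 46.1, LON 44.4 → max 46.1 km
Only Candidate B has all residuals ≈ 0.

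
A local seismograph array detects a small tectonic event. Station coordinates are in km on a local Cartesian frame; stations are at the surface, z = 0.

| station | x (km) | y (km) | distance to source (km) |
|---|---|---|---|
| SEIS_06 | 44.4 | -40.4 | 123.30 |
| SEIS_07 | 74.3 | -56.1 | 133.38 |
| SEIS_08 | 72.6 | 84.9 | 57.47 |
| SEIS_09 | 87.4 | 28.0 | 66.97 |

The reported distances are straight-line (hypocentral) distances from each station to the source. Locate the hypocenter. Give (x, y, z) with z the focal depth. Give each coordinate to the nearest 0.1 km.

Each station gives a sphere (x−x_i)² + (y−y_i)² + z² = d_i² (stations at z=0).
Subtracting the SEIS_06 sphere from SEIS_07 and SEIS_08: z² cancels, leaving linear equations in x and y:
59.8 x − 31.4 y = 2476.85
56.4 x + 250.6 y = 20775.34
Solving: x ≈ 75.972, y ≈ 65.804 km (keep extra digits for the depth step; rounded: 76.0, 65.8).
Then from the SEIS_06 sphere: z² = 123.30² − (x − 44.4)² − (y + 40.4)² with x = 75.972, y = 65.804, so z ≈ 54.100 ≈ 54.1 km.
Check against SEIS_09 (with the unrounded solution): distance 66.98 ≈ 66.97 km. ✓

x ≈ 76.0 km, y ≈ 65.8 km, depth ≈ 54.1 km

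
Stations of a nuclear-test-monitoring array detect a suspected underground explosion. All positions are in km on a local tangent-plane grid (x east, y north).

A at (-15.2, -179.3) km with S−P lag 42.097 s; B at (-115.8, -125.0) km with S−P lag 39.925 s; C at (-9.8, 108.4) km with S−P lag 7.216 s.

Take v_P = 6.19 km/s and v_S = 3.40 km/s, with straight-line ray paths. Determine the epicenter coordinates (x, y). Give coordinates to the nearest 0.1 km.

38.4 km east, 133.7 km north

Distance from S−P lag: d = Δt · v_P v_S / (v_P − v_S) = Δt · (6.19·3.40)/(6.19−3.40) ≈ 7.5434·Δt.
So d_A = 317.55, d_B = 301.17, d_C = 54.43 km.
Circle about each station: (x + 15.2)² + (y + 179.3)² = 317.55²; (x + 115.8)² + (y + 125.0)² = 301.17²; (x + 9.8)² + (y − 108.4)² = 54.43².
Subtracting the A equation from the B and C equations removes the quadratic terms:
-201.2 x + 108.6 y = 6789.74
10.8 x + 575.4 y = 77342.45
Solving the 2×2 system: x ≈ 38.4, y ≈ 133.7 km.
Check against A (with the unrounded x, y): √((x + 15.2)²+(y + 179.3)²) = 317.55 ≈ 317.55 km. ✓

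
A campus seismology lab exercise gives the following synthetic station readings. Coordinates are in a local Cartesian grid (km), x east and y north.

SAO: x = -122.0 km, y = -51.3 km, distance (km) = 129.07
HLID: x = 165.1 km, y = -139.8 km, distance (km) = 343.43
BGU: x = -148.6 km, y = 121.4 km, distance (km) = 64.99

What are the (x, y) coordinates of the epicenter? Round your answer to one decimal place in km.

Circle about each station: (x + 122.0)² + (y + 51.3)² = 129.07²; (x − 165.1)² + (y + 139.8)² = 343.43²; (x + 148.6)² + (y − 121.4)² = 64.99².
Subtracting the SAO equation from the HLID and BGU equations removes the quadratic terms:
574.2 x − 177.0 y = -71998.74
-53.2 x + 345.4 y = 31739.59
Solving the 2×2 system: x ≈ -101.9, y ≈ 76.2 km.

-101.9 km east, 76.2 km north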